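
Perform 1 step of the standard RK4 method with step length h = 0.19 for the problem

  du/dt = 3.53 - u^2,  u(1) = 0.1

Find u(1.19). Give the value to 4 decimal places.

RK4: k1 = f(t_n, u_n); k2 = f(t_n + h/2, u_n + (h/2)·k1); k3 = f(t_n + h/2, u_n + (h/2)·k2); k4 = f(t_n + h, u_n + h·k3); u_{n+1} = u_n + (h/6)·(k1 + 2k2 + 2k3 + k4).
t=1.000000, u=0.100000:
  k1 = f(1.000000, 0.100000) = 3.520000
  k2 = f(1.095000, 0.434400) = 3.341297
  k3 = f(1.095000, 0.417423) = 3.355758
  k4 = f(1.190000, 0.737594) = 2.985955
  u ← 0.100000 + (0.19/6)·(k1 + 2k2 + 2k3 + k4) = 0.730169
u(1.19) ≈ 0.7302

0.7302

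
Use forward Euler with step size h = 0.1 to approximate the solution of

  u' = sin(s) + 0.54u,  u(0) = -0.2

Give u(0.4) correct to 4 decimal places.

Euler: u_{n+1} = u_n + h·f(s_n, u_n).
s=0.000000, u=-0.200000: f=-0.108000 → u ← -0.200000 + 0.1·(-0.108000) = -0.210800
s=0.100000, u=-0.210800: f=-0.013999 → u ← -0.210800 + 0.1·(-0.013999) = -0.212200
s=0.200000, u=-0.212200: f=0.084081 → u ← -0.212200 + 0.1·0.084081 = -0.203792
s=0.300000, u=-0.203792: f=0.185473 → u ← -0.203792 + 0.1·0.185473 = -0.185244
u(0.4) ≈ -0.1852

-0.1852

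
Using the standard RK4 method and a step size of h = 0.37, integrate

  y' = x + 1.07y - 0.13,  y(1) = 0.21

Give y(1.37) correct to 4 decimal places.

0.7852

RK4: k1 = f(x_n, y_n); k2 = f(x_n + h/2, y_n + (h/2)·k1); k3 = f(x_n + h/2, y_n + (h/2)·k2); k4 = f(x_n + h, y_n + h·k3); y_{n+1} = y_n + (h/6)·(k1 + 2k2 + 2k3 + k4).
x=1.000000, y=0.210000:
  k1 = f(1.000000, 0.210000) = 1.094700
  k2 = f(1.185000, 0.412519) = 1.496396
  k3 = f(1.185000, 0.486833) = 1.575912
  k4 = f(1.370000, 0.793087) = 2.088603
  y ← 0.210000 + (0.37/6)·(k1 + 2k2 + 2k3 + k4) = 0.785222
y(1.37) ≈ 0.7852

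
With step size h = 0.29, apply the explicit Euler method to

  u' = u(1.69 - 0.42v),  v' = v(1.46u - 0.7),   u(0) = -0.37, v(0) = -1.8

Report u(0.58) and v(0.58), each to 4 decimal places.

Euler on (u,v): u_{n+1} = u_n + h·u', v_{n+1} = v_n + h·v'.
0.000000: (-0.370000, -1.800000); f=(-0.905020, 2.232360) → (-0.632456, -1.152616)
0.290000: (-0.632456, -1.152616); f=(-1.375021, 1.871139) → (-1.031212, -0.609985)
(u(0.58), v(0.58)) ≈ (-1.0312, -0.6100)

-1.0312, -0.6100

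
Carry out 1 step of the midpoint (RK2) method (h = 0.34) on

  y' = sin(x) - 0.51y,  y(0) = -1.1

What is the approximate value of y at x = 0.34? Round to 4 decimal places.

-0.8683

Midpoint: k1 = f(x_n, y_n); k2 = f(x_n + h/2, y_n + (h/2)·k1); y_{n+1} = y_n + h·k2.
x=0.000000, y=-1.100000:
  k1 = f(0.000000, -1.100000) = 0.561000
  k2 = f(0.170000, -1.004630) = 0.681544
  y ← -1.100000 + 0.34·0.681544 = -0.868275
y(0.34) ≈ -0.8683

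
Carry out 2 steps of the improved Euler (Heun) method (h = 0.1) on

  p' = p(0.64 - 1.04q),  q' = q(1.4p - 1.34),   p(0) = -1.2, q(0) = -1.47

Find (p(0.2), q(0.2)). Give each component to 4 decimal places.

-1.7006, -0.7601

Heun on (p,q): k1 = f(x_n, state_n); k2 = f(x_n + h, state_n + h·k1); state_{n+1} = state_n + (h/2)·(k1 + k2).
0.000000: (-1.200000, -1.470000)
  k1 = (-2.602560, 4.439400)
  predictor → (-1.460256, -1.026060)
  k2 = (-2.492807, 3.472555)
  → (-1.454768, -1.074402)
0.100000: (-1.454768, -1.074402)
  k1 = (-2.556578, 3.627908)
  predictor → (-1.710426, -0.711611)
  k2 = (-2.360518, 2.657582)
  → (-1.700623, -0.760128)
(p(0.2), q(0.2)) ≈ (-1.7006, -0.7601)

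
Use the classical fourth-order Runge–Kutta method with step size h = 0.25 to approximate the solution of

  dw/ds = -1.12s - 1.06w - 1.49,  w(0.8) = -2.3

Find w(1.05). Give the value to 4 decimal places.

RK4: k1 = f(s_n, w_n); k2 = f(s_n + h/2, w_n + (h/2)·k1); k3 = f(s_n + h/2, w_n + (h/2)·k2); k4 = f(s_n + h, w_n + h·k3); w_{n+1} = w_n + (h/6)·(k1 + 2k2 + 2k3 + k4).
s=0.800000, w=-2.300000:
  k1 = f(0.800000, -2.300000) = 0.052000
  k2 = f(0.925000, -2.293500) = -0.094890
  k3 = f(0.925000, -2.311861) = -0.075427
  k4 = f(1.050000, -2.318857) = -0.208012
  w ← -2.300000 + (0.25/6)·(k1 + 2k2 + 2k3 + k4) = -2.320694
w(1.05) ≈ -2.3207

-2.3207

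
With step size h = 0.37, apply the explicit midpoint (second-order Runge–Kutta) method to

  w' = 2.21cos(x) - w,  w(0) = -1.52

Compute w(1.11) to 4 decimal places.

0.5677

Midpoint: k1 = f(x_n, w_n); k2 = f(x_n + h/2, w_n + (h/2)·k1); w_{n+1} = w_n + h·k2.
x=0.000000, w=-1.520000:
  k1 = f(0.000000, -1.520000) = 3.730000
  k2 = f(0.185000, -0.829950) = 3.002239
  w ← -1.520000 + 0.37·3.002239 = -0.409172
x=0.370000, w=-0.409172:
  k1 = f(0.370000, -0.409172) = 2.469615
  k2 = f(0.555000, 0.047707) = 1.830573
  w ← -0.409172 + 0.37·1.830573 = 0.268140
x=0.740000, w=0.268140:
  k1 = f(0.740000, 0.268140) = 1.363875
  k2 = f(0.925000, 0.520457) = 0.809597
  w ← 0.268140 + 0.37·0.809597 = 0.567691
w(1.11) ≈ 0.5677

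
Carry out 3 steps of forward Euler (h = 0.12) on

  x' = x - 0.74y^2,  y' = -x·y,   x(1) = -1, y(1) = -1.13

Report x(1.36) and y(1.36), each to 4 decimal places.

Euler on (x,y): x_{n+1} = x_n + h·x', y_{n+1} = y_n + h·y'.
1.000000: (-1.000000, -1.130000); f=(-1.944906, -1.130000) → (-1.233389, -1.265600)
1.120000: (-1.233389, -1.265600); f=(-2.418679, -1.560977) → (-1.523630, -1.452917)
1.240000: (-1.523630, -1.452917); f=(-3.085747, -2.213709) → (-1.893920, -1.718562)
(x(1.36), y(1.36)) ≈ (-1.8939, -1.7186)

-1.8939, -1.7186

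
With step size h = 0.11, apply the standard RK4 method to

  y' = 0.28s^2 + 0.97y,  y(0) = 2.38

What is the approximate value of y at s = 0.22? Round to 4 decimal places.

2.9472

RK4: k1 = f(s_n, y_n); k2 = f(s_n + h/2, y_n + (h/2)·k1); k3 = f(s_n + h/2, y_n + (h/2)·k2); k4 = f(s_n + h, y_n + h·k3); y_{n+1} = y_n + (h/6)·(k1 + 2k2 + 2k3 + k4).
s=0.000000, y=2.380000:
  k1 = f(0.000000, 2.380000) = 2.308600
  k2 = f(0.055000, 2.506973) = 2.432611
  k3 = f(0.055000, 2.513794) = 2.439227
  k4 = f(0.110000, 2.648315) = 2.572253
  y ← 2.380000 + (0.11/6)·(k1 + 2k2 + 2k3 + k4) = 2.648116
s=0.110000, y=2.648116:
  k1 = f(0.110000, 2.648116) = 2.572061
  k2 = f(0.165000, 2.789580) = 2.713515
  k3 = f(0.165000, 2.797360) = 2.721062
  k4 = f(0.220000, 2.947433) = 2.872562
  y ← 2.648116 + (0.11/6)·(k1 + 2k2 + 2k3 + k4) = 2.947202
y(0.22) ≈ 2.9472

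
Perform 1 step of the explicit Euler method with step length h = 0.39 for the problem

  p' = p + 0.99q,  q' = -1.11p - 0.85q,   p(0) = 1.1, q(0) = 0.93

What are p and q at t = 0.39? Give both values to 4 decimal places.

Euler on (p,q): p_{n+1} = p_n + h·p', q_{n+1} = q_n + h·q'.
0.000000: (1.100000, 0.930000); f=(2.020700, -2.011500) → (1.888073, 0.145515)
(p(0.39), q(0.39)) ≈ (1.8881, 0.1455)

1.8881, 0.1455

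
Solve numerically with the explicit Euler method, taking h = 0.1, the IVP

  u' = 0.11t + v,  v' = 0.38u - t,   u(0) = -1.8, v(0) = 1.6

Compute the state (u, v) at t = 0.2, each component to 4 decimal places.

Euler on (u,v): u_{n+1} = u_n + h·u', v_{n+1} = v_n + h·v'.
0.000000: (-1.800000, 1.600000); f=(1.600000, -0.684000) → (-1.640000, 1.531600)
0.100000: (-1.640000, 1.531600); f=(1.542600, -0.723200) → (-1.485740, 1.459280)
(u(0.2), v(0.2)) ≈ (-1.4857, 1.4593)

-1.4857, 1.4593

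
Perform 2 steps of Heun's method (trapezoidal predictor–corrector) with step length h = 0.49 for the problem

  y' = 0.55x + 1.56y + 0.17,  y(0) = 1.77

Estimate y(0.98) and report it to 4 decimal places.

Heun: k1 = f(x_n, y_n); k2 = f(x_n + h, y_n + h·k1); y_{n+1} = y_n + (h/2)·(k1 + k2).
x=0.000000, y=1.770000:
  k1 = f(0.000000, 1.770000) = 2.931200
  k2 = f(0.490000, 3.206288) = 5.441309
  y ← 1.770000 + (0.49/2)·(2.931200 + 5.441309) = 3.821265
x=0.490000, y=3.821265:
  k1 = f(0.490000, 3.821265) = 6.400673
  k2 = f(0.980000, 6.957595) = 11.562848
  y ← 3.821265 + (0.49/2)·(6.400673 + 11.562848) = 8.222327
y(0.98) ≈ 8.2223

8.2223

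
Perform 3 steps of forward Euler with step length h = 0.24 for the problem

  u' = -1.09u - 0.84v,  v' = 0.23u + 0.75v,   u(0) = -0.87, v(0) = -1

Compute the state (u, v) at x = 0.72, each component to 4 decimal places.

Euler on (u,v): u_{n+1} = u_n + h·u', v_{n+1} = v_n + h·v'.
0.000000: (-0.870000, -1.000000); f=(1.788300, -0.950100) → (-0.440808, -1.228024)
0.240000: (-0.440808, -1.228024); f=(1.512021, -1.022404) → (-0.077923, -1.473401)
0.480000: (-0.077923, -1.473401); f=(1.322593, -1.122973) → (0.239499, -1.742914)
(u(0.72), v(0.72)) ≈ (0.2395, -1.7429)

0.2395, -1.7429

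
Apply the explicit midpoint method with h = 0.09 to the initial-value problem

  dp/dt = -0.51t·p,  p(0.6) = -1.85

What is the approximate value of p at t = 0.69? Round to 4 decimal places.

-1.7960

Midpoint: k1 = f(t_n, p_n); k2 = f(t_n + h/2, p_n + (h/2)·k1); p_{n+1} = p_n + h·k2.
t=0.600000, p=-1.850000:
  k1 = f(0.600000, -1.850000) = 0.566100
  k2 = f(0.645000, -1.824526) = 0.600178
  p ← -1.850000 + 0.09·0.600178 = -1.795984
p(0.69) ≈ -1.7960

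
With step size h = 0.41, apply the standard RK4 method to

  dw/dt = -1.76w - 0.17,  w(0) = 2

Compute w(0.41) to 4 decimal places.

RK4: k1 = f(t_n, w_n); k2 = f(t_n + h/2, w_n + (h/2)·k1); k3 = f(t_n + h/2, w_n + (h/2)·k2); k4 = f(t_n + h, w_n + h·k3); w_{n+1} = w_n + (h/6)·(k1 + 2k2 + 2k3 + k4).
t=0.000000, w=2.000000:
  k1 = f(0.000000, 2.000000) = -3.690000
  k2 = f(0.205000, 1.243550) = -2.358648
  k3 = f(0.205000, 1.516477) = -2.839000
  k4 = f(0.410000, 0.836010) = -1.641378
  w ← 2.000000 + (0.41/6)·(k1 + 2k2 + 2k3 + k4) = 0.925344
w(0.41) ≈ 0.9253

0.9253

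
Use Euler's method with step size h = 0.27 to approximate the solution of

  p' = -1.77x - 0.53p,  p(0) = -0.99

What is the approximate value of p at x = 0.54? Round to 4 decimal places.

-0.8560

Euler: p_{n+1} = p_n + h·f(x_n, p_n).
x=0.000000, p=-0.990000: f=0.524700 → p ← -0.990000 + 0.27·0.524700 = -0.848331
x=0.270000, p=-0.848331: f=-0.028285 → p ← -0.848331 + 0.27·(-0.028285) = -0.855968
p(0.54) ≈ -0.8560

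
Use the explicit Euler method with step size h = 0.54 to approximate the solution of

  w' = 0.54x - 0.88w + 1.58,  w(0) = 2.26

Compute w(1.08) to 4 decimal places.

Euler: w_{n+1} = w_n + h·f(x_n, w_n).
x=0.000000, w=2.260000: f=-0.408800 → w ← 2.260000 + 0.54·(-0.408800) = 2.039248
x=0.540000, w=2.039248: f=0.077062 → w ← 2.039248 + 0.54·0.077062 = 2.080861
w(1.08) ≈ 2.0809

2.0809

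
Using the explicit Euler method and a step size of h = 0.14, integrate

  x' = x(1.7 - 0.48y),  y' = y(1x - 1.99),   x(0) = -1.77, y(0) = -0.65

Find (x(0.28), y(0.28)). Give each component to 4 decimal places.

-2.8554, -0.1243

Euler on (x,y): x_{n+1} = x_n + h·x', y_{n+1} = y_n + h·y'.
0.000000: (-1.770000, -0.650000); f=(-3.561240, 2.444000) → (-2.268574, -0.307840)
0.140000: (-2.268574, -0.307840); f=(-4.191787, 1.310959) → (-2.855424, -0.124306)
(x(0.28), y(0.28)) ≈ (-2.8554, -0.1243)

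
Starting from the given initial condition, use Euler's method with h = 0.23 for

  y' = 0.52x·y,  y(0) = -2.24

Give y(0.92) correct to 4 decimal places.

-2.6286

Euler: y_{n+1} = y_n + h·f(x_n, y_n).
x=0.000000, y=-2.240000: f=0.000000 → y ← -2.240000 + 0.23·0.000000 = -2.240000
x=0.230000, y=-2.240000: f=-0.267904 → y ← -2.240000 + 0.23·(-0.267904) = -2.301618
x=0.460000, y=-2.301618: f=-0.550547 → y ← -2.301618 + 0.23·(-0.550547) = -2.428244
x=0.690000, y=-2.428244: f=-0.871254 → y ← -2.428244 + 0.23·(-0.871254) = -2.628632
y(0.92) ≈ -2.6286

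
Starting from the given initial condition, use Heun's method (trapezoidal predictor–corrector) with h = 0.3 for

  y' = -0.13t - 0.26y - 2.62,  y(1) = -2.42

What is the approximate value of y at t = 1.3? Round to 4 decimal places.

Heun: k1 = f(t_n, y_n); k2 = f(t_n + h, y_n + h·k1); y_{n+1} = y_n + (h/2)·(k1 + k2).
t=1.000000, y=-2.420000:
  k1 = f(1.000000, -2.420000) = -2.120800
  k2 = f(1.300000, -3.056240) = -1.994378
  y ← -2.420000 + (0.3/2)·(-2.120800 + (-1.994378)) = -3.037277
y(1.3) ≈ -3.0373

-3.0373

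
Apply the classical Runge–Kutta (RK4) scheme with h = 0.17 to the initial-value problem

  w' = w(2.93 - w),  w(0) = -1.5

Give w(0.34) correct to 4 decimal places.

RK4: k1 = f(x_n, w_n); k2 = f(x_n + h/2, w_n + (h/2)·k1); k3 = f(x_n + h/2, w_n + (h/2)·k2); k4 = f(x_n + h, w_n + h·k3); w_{n+1} = w_n + (h/6)·(k1 + 2k2 + 2k3 + k4).
x=0.000000, w=-1.500000:
  k1 = f(0.000000, -1.500000) = -6.645000
  k2 = f(0.085000, -2.064825) = -10.313440
  k3 = f(0.085000, -2.376642) = -12.611991
  k4 = f(0.170000, -3.644038) = -23.956049
  w ← -1.500000 + (0.17/6)·(k1 + 2k2 + 2k3 + k4) = -3.666137
x=0.170000, w=-3.666137:
  k1 = f(0.170000, -3.666137) = -24.182347
  k2 = f(0.255000, -5.721637) = -49.501525
  k3 = f(0.255000, -7.873767) = -85.066346
  k4 = f(0.340000, -18.127416) = -381.716550
  w ← -3.666137 + (0.17/6)·(k1 + 2k2 + 2k3 + k4) = -22.792119
w(0.34) ≈ -22.7921

-22.7921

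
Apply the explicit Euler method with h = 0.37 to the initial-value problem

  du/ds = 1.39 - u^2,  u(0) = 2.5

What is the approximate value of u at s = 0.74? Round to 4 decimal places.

Euler: u_{n+1} = u_n + h·f(s_n, u_n).
s=0.000000, u=2.500000: f=-4.860000 → u ← 2.500000 + 0.37·(-4.860000) = 0.701800
s=0.370000, u=0.701800: f=0.897477 → u ← 0.701800 + 0.37·0.897477 = 1.033866
u(0.74) ≈ 1.0339

1.0339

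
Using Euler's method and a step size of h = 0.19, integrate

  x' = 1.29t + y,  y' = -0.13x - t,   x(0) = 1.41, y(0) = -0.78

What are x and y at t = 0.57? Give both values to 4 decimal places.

Euler on (x,y): x_{n+1} = x_n + h·x', y_{n+1} = y_n + h·y'.
0.000000: (1.410000, -0.780000); f=(-0.780000, -0.183300) → (1.261800, -0.814827)
0.190000: (1.261800, -0.814827); f=(-0.569727, -0.354034) → (1.153552, -0.882093)
0.380000: (1.153552, -0.882093); f=(-0.391893, -0.529962) → (1.079092, -0.982786)
(x(0.57), y(0.57)) ≈ (1.0791, -0.9828)

1.0791, -0.9828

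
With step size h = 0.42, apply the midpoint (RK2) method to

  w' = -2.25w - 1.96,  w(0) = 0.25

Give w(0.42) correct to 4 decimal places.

Midpoint: k1 = f(t_n, w_n); k2 = f(t_n + h/2, w_n + (h/2)·k1); w_{n+1} = w_n + h·k2.
t=0.000000, w=0.250000:
  k1 = f(0.000000, 0.250000) = -2.522500
  k2 = f(0.210000, -0.279725) = -1.330619
  w ← 0.250000 + 0.42·(-1.330619) = -0.308860
w(0.42) ≈ -0.3089

-0.3089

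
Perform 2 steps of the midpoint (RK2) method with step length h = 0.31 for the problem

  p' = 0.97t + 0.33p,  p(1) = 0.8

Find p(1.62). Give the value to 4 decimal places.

1.8437

Midpoint: k1 = f(t_n, p_n); k2 = f(t_n + h/2, p_n + (h/2)·k1); p_{n+1} = p_n + h·k2.
t=1.000000, p=0.800000:
  k1 = f(1.000000, 0.800000) = 1.234000
  k2 = f(1.155000, 0.991270) = 1.447469
  p ← 0.800000 + 0.31·1.447469 = 1.248715
t=1.310000, p=1.248715:
  k1 = f(1.310000, 1.248715) = 1.682776
  k2 = f(1.465000, 1.509546) = 1.919200
  p ← 1.248715 + 0.31·1.919200 = 1.843667
p(1.62) ≈ 1.8437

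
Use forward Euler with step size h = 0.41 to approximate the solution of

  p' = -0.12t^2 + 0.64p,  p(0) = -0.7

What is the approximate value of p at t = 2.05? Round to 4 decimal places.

Euler: p_{n+1} = p_n + h·f(t_n, p_n).
t=0.000000, p=-0.700000: f=-0.448000 → p ← -0.700000 + 0.41·(-0.448000) = -0.883680
t=0.410000, p=-0.883680: f=-0.585727 → p ← -0.883680 + 0.41·(-0.585727) = -1.123828
t=0.820000, p=-1.123828: f=-0.799938 → p ← -1.123828 + 0.41·(-0.799938) = -1.451803
t=1.230000, p=-1.451803: f=-1.110702 → p ← -1.451803 + 0.41·(-1.110702) = -1.907190
t=1.640000, p=-1.907190: f=-1.543354 → p ← -1.907190 + 0.41·(-1.543354) = -2.539966
p(2.05) ≈ -2.5400

-2.5400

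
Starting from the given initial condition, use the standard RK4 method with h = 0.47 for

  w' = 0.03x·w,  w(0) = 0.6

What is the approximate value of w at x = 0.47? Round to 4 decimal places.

0.6020

RK4: k1 = f(x_n, w_n); k2 = f(x_n + h/2, w_n + (h/2)·k1); k3 = f(x_n + h/2, w_n + (h/2)·k2); k4 = f(x_n + h, w_n + h·k3); w_{n+1} = w_n + (h/6)·(k1 + 2k2 + 2k3 + k4).
x=0.000000, w=0.600000:
  k1 = f(0.000000, 0.600000) = 0.000000
  k2 = f(0.235000, 0.600000) = 0.004230
  k3 = f(0.235000, 0.600994) = 0.004237
  k4 = f(0.470000, 0.601991) = 0.008488
  w ← 0.600000 + (0.47/6)·(k1 + 2k2 + 2k3 + k4) = 0.601991
w(0.47) ≈ 0.6020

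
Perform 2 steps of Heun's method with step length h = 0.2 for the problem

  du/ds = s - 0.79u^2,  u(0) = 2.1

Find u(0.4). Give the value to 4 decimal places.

1.3476

Heun: k1 = f(s_n, u_n); k2 = f(s_n + h, u_n + h·k1); u_{n+1} = u_n + (h/2)·(k1 + k2).
s=0.000000, u=2.100000:
  k1 = f(0.000000, 2.100000) = -3.483900
  k2 = f(0.200000, 1.403220) = -1.355531
  u ← 2.100000 + (0.2/2)·(-3.483900 + (-1.355531)) = 1.616057
s=0.200000, u=1.616057:
  k1 = f(0.200000, 1.616057) = -1.863196
  k2 = f(0.400000, 1.243418) = -0.821409
  u ← 1.616057 + (0.2/2)·(-1.863196 + (-0.821409)) = 1.347596
u(0.4) ≈ 1.3476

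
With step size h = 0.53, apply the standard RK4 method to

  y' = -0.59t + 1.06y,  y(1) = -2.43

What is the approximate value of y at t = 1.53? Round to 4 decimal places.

RK4: k1 = f(t_n, y_n); k2 = f(t_n + h/2, y_n + (h/2)·k1); k3 = f(t_n + h/2, y_n + (h/2)·k2); k4 = f(t_n + h, y_n + h·k3); y_{n+1} = y_n + (h/6)·(k1 + 2k2 + 2k3 + k4).
t=1.000000, y=-2.430000:
  k1 = f(1.000000, -2.430000) = -3.165800
  k2 = f(1.265000, -3.268937) = -4.211423
  k3 = f(1.265000, -3.546027) = -4.505139
  k4 = f(1.530000, -4.817724) = -6.009487
  y ← -2.430000 + (0.53/6)·(k1 + 2k2 + 2k3 + k4) = -4.780410
y(1.53) ≈ -4.7804

-4.7804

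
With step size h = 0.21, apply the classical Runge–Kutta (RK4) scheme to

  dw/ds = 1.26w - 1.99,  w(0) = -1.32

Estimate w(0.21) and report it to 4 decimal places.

RK4: k1 = f(s_n, w_n); k2 = f(s_n + h/2, w_n + (h/2)·k1); k3 = f(s_n + h/2, w_n + (h/2)·k2); k4 = f(s_n + h, w_n + h·k3); w_{n+1} = w_n + (h/6)·(k1 + 2k2 + 2k3 + k4).
s=0.000000, w=-1.320000:
  k1 = f(0.000000, -1.320000) = -3.653200
  k2 = f(0.105000, -1.703586) = -4.136518
  k3 = f(0.105000, -1.754334) = -4.200461
  k4 = f(0.210000, -2.202097) = -4.764642
  w ← -1.320000 + (0.21/6)·(k1 + 2k2 + 2k3 + k4) = -2.198213
w(0.21) ≈ -2.1982

-2.1982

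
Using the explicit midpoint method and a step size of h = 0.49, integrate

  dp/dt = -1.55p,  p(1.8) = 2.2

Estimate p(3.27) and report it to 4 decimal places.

0.3255

Midpoint: k1 = f(t_n, p_n); k2 = f(t_n + h/2, p_n + (h/2)·k1); p_{n+1} = p_n + h·k2.
t=1.800000, p=2.200000:
  k1 = f(1.800000, 2.200000) = -3.410000
  k2 = f(2.045000, 1.364550) = -2.115053
  p ← 2.200000 + 0.49·(-2.115053) = 1.163624
t=2.290000, p=1.163624:
  k1 = f(2.290000, 1.163624) = -1.803618
  k2 = f(2.535000, 0.721738) = -1.118694
  p ← 1.163624 + 0.49·(-1.118694) = 0.615464
t=2.780000, p=0.615464:
  k1 = f(2.780000, 0.615464) = -0.953970
  k2 = f(3.025000, 0.381742) = -0.591700
  p ← 0.615464 + 0.49·(-0.591700) = 0.325531
p(3.27) ≈ 0.3255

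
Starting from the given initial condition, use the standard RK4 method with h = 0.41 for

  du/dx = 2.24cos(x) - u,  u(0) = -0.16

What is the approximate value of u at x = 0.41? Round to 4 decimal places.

0.6239

RK4: k1 = f(x_n, u_n); k2 = f(x_n + h/2, u_n + (h/2)·k1); k3 = f(x_n + h/2, u_n + (h/2)·k2); k4 = f(x_n + h, u_n + h·k3); u_{n+1} = u_n + (h/6)·(k1 + 2k2 + 2k3 + k4).
x=0.000000, u=-0.160000:
  k1 = f(0.000000, -0.160000) = 2.400000
  k2 = f(0.205000, 0.332000) = 1.861097
  k3 = f(0.205000, 0.221525) = 1.971572
  k4 = f(0.410000, 0.648344) = 1.406006
  u ← -0.160000 + (0.41/6)·(k1 + 2k2 + 2k3 + k4) = 0.623875
u(0.41) ≈ 0.6239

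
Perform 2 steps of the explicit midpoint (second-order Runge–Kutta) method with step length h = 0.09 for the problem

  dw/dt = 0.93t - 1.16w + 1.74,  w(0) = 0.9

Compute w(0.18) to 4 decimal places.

Midpoint: k1 = f(t_n, w_n); k2 = f(t_n + h/2, w_n + (h/2)·k1); w_{n+1} = w_n + h·k2.
t=0.000000, w=0.900000:
  k1 = f(0.000000, 0.900000) = 0.696000
  k2 = f(0.045000, 0.931320) = 0.701519
  w ← 0.900000 + 0.09·0.701519 = 0.963137
t=0.090000, w=0.963137:
  k1 = f(0.090000, 0.963137) = 0.706461
  k2 = f(0.135000, 0.994927) = 0.711434
  w ← 0.963137 + 0.09·0.711434 = 1.027166
w(0.18) ≈ 1.0272

1.0272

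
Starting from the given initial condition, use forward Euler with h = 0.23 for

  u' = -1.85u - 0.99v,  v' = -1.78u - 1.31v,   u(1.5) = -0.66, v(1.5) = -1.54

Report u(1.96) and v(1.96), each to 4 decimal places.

Euler on (u,v): u_{n+1} = u_n + h·u', v_{n+1} = v_n + h·v'.
1.500000: (-0.660000, -1.540000); f=(2.745600, 3.192200) → (-0.028512, -0.805794)
1.730000: (-0.028512, -0.805794); f=(0.850483, 1.106341) → (0.167099, -0.551335)
(u(1.96), v(1.96)) ≈ (0.1671, -0.5513)

0.1671, -0.5513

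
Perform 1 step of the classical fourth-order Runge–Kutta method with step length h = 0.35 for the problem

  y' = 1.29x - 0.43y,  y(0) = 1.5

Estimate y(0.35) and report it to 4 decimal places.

1.3656

RK4: k1 = f(x_n, y_n); k2 = f(x_n + h/2, y_n + (h/2)·k1); k3 = f(x_n + h/2, y_n + (h/2)·k2); k4 = f(x_n + h, y_n + h·k3); y_{n+1} = y_n + (h/6)·(k1 + 2k2 + 2k3 + k4).
x=0.000000, y=1.500000:
  k1 = f(0.000000, 1.500000) = -0.645000
  k2 = f(0.175000, 1.387125) = -0.370714
  k3 = f(0.175000, 1.435125) = -0.391354
  k4 = f(0.350000, 1.363026) = -0.134601
  y ← 1.500000 + (0.35/6)·(k1 + 2k2 + 2k3 + k4) = 1.365615
y(0.35) ≈ 1.3656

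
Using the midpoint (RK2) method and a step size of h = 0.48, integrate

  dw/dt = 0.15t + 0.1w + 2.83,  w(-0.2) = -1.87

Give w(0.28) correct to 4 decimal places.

Midpoint: k1 = f(t_n, w_n); k2 = f(t_n + h/2, w_n + (h/2)·k1); w_{n+1} = w_n + h·k2.
t=-0.200000, w=-1.870000:
  k1 = f(-0.200000, -1.870000) = 2.613000
  k2 = f(0.040000, -1.242880) = 2.711712
  w ← -1.870000 + 0.48·2.711712 = -0.568378
w(0.28) ≈ -0.5684

-0.5684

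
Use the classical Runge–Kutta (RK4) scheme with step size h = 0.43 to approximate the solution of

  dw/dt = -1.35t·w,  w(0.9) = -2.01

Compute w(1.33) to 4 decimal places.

RK4: k1 = f(t_n, w_n); k2 = f(t_n + h/2, w_n + (h/2)·k1); k3 = f(t_n + h/2, w_n + (h/2)·k2); k4 = f(t_n + h, w_n + h·k3); w_{n+1} = w_n + (h/6)·(k1 + 2k2 + 2k3 + k4).
t=0.900000, w=-2.010000:
  k1 = f(0.900000, -2.010000) = 2.442150
  k2 = f(1.115000, -1.484938) = 2.235203
  k3 = f(1.115000, -1.529431) = 2.302177
  k4 = f(1.330000, -1.020064) = 1.831525
  w ← -2.010000 + (0.43/6)·(k1 + 2k2 + 2k3 + k4) = -1.053362
w(1.33) ≈ -1.0534

-1.0534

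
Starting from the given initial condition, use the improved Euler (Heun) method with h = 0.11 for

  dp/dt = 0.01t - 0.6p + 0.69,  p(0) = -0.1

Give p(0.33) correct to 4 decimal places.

0.1249

Heun: k1 = f(t_n, p_n); k2 = f(t_n + h, p_n + h·k1); p_{n+1} = p_n + (h/2)·(k1 + k2).
t=0.000000, p=-0.100000:
  k1 = f(0.000000, -0.100000) = 0.750000
  k2 = f(0.110000, -0.017500) = 0.701600
  p ← -0.100000 + (0.11/2)·(0.750000 + 0.701600) = -0.020162
t=0.110000, p=-0.020162:
  k1 = f(0.110000, -0.020162) = 0.703197
  k2 = f(0.220000, 0.057190) = 0.657886
  p ← -0.020162 + (0.11/2)·(0.703197 + 0.657886) = 0.054698
t=0.220000, p=0.054698:
  k1 = f(0.220000, 0.054698) = 0.659381
  k2 = f(0.330000, 0.127230) = 0.616962
  p ← 0.054698 + (0.11/2)·(0.659381 + 0.616962) = 0.124896
p(0.33) ≈ 0.1249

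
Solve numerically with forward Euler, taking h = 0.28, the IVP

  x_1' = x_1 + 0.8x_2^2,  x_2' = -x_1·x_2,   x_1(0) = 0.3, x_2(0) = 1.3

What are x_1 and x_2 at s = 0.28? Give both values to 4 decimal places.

Euler on (x_1,x_2): x_1_{n+1} = x_1_n + h·x_1', x_2_{n+1} = x_2_n + h·x_2'.
0.000000: (0.300000, 1.300000); f=(1.652000, -0.390000) → (0.762560, 1.190800)
(x_1(0.28), x_2(0.28)) ≈ (0.7626, 1.1908)

0.7626, 1.1908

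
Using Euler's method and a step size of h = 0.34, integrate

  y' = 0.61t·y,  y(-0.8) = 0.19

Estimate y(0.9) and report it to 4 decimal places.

0.1631

Euler: y_{n+1} = y_n + h·f(t_n, y_n).
t=-0.800000, y=0.190000: f=-0.092720 → y ← 0.190000 + 0.34·(-0.092720) = 0.158475
t=-0.460000, y=0.158475: f=-0.044468 → y ← 0.158475 + 0.34·(-0.044468) = 0.143356
t=-0.120000, y=0.143356: f=-0.010494 → y ← 0.143356 + 0.34·(-0.010494) = 0.139788
t=0.220000, y=0.139788: f=0.018760 → y ← 0.139788 + 0.34·0.018760 = 0.146166
t=0.560000, y=0.146166: f=0.049930 → y ← 0.146166 + 0.34·0.049930 = 0.163143
y(0.9) ≈ 0.1631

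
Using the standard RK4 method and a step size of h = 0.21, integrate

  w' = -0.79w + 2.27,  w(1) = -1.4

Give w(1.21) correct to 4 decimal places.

-0.7467

RK4: k1 = f(t_n, w_n); k2 = f(t_n + h/2, w_n + (h/2)·k1); k3 = f(t_n + h/2, w_n + (h/2)·k2); k4 = f(t_n + h, w_n + h·k3); w_{n+1} = w_n + (h/6)·(k1 + 2k2 + 2k3 + k4).
t=1.000000, w=-1.400000:
  k1 = f(1.000000, -1.400000) = 3.376000
  k2 = f(1.105000, -1.045520) = 3.095961
  k3 = f(1.105000, -1.074924) = 3.119190
  k4 = f(1.210000, -0.744970) = 2.858526
  w ← -1.400000 + (0.21/6)·(k1 + 2k2 + 2k3 + k4) = -0.746731
w(1.21) ≈ -0.7467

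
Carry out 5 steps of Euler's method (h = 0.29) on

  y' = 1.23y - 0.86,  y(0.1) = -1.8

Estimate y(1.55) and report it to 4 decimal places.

-10.7881

Euler: y_{n+1} = y_n + h·f(t_n, y_n).
t=0.100000, y=-1.800000: f=-3.074000 → y ← -1.800000 + 0.29·(-3.074000) = -2.691460
t=0.390000, y=-2.691460: f=-4.170496 → y ← -2.691460 + 0.29·(-4.170496) = -3.900904
t=0.680000, y=-3.900904: f=-5.658112 → y ← -3.900904 + 0.29·(-5.658112) = -5.541756
t=0.970000, y=-5.541756: f=-7.676360 → y ← -5.541756 + 0.29·(-7.676360) = -7.767901
t=1.260000, y=-7.767901: f=-10.414518 → y ← -7.767901 + 0.29·(-10.414518) = -10.788111
y(1.55) ≈ -10.7881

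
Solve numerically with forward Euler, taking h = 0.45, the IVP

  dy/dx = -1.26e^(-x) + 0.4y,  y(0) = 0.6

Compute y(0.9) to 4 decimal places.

-0.1952

Euler: y_{n+1} = y_n + h·f(x_n, y_n).
x=0.000000, y=0.600000: f=-1.020000 → y ← 0.600000 + 0.45·(-1.020000) = 0.141000
x=0.450000, y=0.141000: f=-0.747011 → y ← 0.141000 + 0.45·(-0.747011) = -0.195155
y(0.9) ≈ -0.1952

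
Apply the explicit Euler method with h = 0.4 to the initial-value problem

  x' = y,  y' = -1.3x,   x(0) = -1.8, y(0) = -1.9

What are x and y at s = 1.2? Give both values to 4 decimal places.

-2.7987, 1.8989

Euler on (x,y): x_{n+1} = x_n + h·x', y_{n+1} = y_n + h·y'.
0.000000: (-1.800000, -1.900000); f=(-1.900000, 2.340000) → (-2.560000, -0.964000)
0.400000: (-2.560000, -0.964000); f=(-0.964000, 3.328000) → (-2.945600, 0.367200)
0.800000: (-2.945600, 0.367200); f=(0.367200, 3.829280) → (-2.798720, 1.898912)
(x(1.2), y(1.2)) ≈ (-2.7987, 1.8989)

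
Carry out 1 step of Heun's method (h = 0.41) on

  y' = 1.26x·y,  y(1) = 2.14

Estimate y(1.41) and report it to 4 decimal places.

Heun: k1 = f(x_n, y_n); k2 = f(x_n + h, y_n + h·k1); y_{n+1} = y_n + (h/2)·(k1 + k2).
x=1.000000, y=2.140000:
  k1 = f(1.000000, 2.140000) = 2.696400
  k2 = f(1.410000, 3.245524) = 5.765998
  y ← 2.140000 + (0.41/2)·(2.696400 + 5.765998) = 3.874792
y(1.41) ≈ 3.8748

3.8748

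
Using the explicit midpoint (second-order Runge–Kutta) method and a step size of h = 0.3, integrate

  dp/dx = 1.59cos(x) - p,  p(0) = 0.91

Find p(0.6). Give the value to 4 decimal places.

Midpoint: k1 = f(x_n, p_n); k2 = f(x_n + h/2, p_n + (h/2)·k1); p_{n+1} = p_n + h·k2.
x=0.000000, p=0.910000:
  k1 = f(0.000000, 0.910000) = 0.680000
  k2 = f(0.150000, 1.012000) = 0.560146
  p ← 0.910000 + 0.3·0.560146 = 1.078044
x=0.300000, p=1.078044:
  k1 = f(0.300000, 1.078044) = 0.440941
  k2 = f(0.450000, 1.144185) = 0.287526
  p ← 1.078044 + 0.3·0.287526 = 1.164302
p(0.6) ≈ 1.1643

1.1643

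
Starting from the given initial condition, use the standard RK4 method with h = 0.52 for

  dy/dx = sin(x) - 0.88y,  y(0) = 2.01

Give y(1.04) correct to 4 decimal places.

RK4: k1 = f(x_n, y_n); k2 = f(x_n + h/2, y_n + (h/2)·k1); k3 = f(x_n + h/2, y_n + (h/2)·k2); k4 = f(x_n + h, y_n + h·k3); y_{n+1} = y_n + (h/6)·(k1 + 2k2 + 2k3 + k4).
x=0.000000, y=2.010000:
  k1 = f(0.000000, 2.010000) = -1.768800
  k2 = f(0.260000, 1.550112) = -1.107018
  k3 = f(0.260000, 1.722175) = -1.258434
  k4 = f(0.520000, 1.355614) = -0.696061
  y ← 2.010000 + (0.52/6)·(k1 + 2k2 + 2k3 + k4) = 1.386367
x=0.520000, y=1.386367:
  k1 = f(0.520000, 1.386367) = -0.723123
  k2 = f(0.780000, 1.198355) = -0.351273
  k3 = f(0.780000, 1.295036) = -0.436352
  k4 = f(1.040000, 1.159464) = -0.157924
  y ← 1.386367 + (0.52/6)·(k1 + 2k2 + 2k3 + k4) = 1.173488
y(1.04) ≈ 1.1735

1.1735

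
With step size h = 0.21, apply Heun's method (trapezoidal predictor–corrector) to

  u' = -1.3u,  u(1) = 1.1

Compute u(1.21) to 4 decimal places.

Heun: k1 = f(x_n, u_n); k2 = f(x_n + h, u_n + h·k1); u_{n+1} = u_n + (h/2)·(k1 + k2).
x=1.000000, u=1.100000:
  k1 = f(1.000000, 1.100000) = -1.430000
  k2 = f(1.210000, 0.799700) = -1.039610
  u ← 1.100000 + (0.21/2)·(-1.430000 + (-1.039610)) = 0.840691
u(1.21) ≈ 0.8407

0.8407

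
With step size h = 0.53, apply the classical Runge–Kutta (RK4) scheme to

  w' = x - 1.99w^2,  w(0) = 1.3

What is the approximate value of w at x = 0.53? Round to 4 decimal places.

0.4916

RK4: k1 = f(x_n, w_n); k2 = f(x_n + h/2, w_n + (h/2)·k1); k3 = f(x_n + h/2, w_n + (h/2)·k2); k4 = f(x_n + h, w_n + h·k3); w_{n+1} = w_n + (h/6)·(k1 + 2k2 + 2k3 + k4).
x=0.000000, w=1.300000:
  k1 = f(0.000000, 1.300000) = -3.363100
  k2 = f(0.265000, 0.408778) = -0.067529
  k3 = f(0.265000, 1.282105) = -3.006148
  k4 = f(0.530000, -0.293258) = 0.358859
  w ← 1.300000 + (0.53/6)·(k1 + 2k2 + 2k3 + k4) = 0.491609
w(0.53) ≈ 0.4916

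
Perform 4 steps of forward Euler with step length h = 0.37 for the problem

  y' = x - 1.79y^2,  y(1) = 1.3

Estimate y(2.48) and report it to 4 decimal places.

1.1136

Euler: y_{n+1} = y_n + h·f(x_n, y_n).
x=1.000000, y=1.300000: f=-2.025100 → y ← 1.300000 + 0.37·(-2.025100) = 0.550713
x=1.370000, y=0.550713: f=0.827120 → y ← 0.550713 + 0.37·0.827120 = 0.856747
x=1.740000, y=0.856747: f=0.426111 → y ← 0.856747 + 0.37·0.426111 = 1.014409
x=2.110000, y=1.014409: f=0.268046 → y ← 1.014409 + 0.37·0.268046 = 1.113585
y(2.48) ≈ 1.1136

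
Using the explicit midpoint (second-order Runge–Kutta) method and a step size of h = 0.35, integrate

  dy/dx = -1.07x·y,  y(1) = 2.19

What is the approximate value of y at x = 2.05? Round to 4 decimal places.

0.4204

Midpoint: k1 = f(x_n, y_n); k2 = f(x_n + h/2, y_n + (h/2)·k1); y_{n+1} = y_n + h·k2.
x=1.000000, y=2.190000:
  k1 = f(1.000000, 2.190000) = -2.343300
  k2 = f(1.175000, 1.779923) = -2.237808
  y ← 2.190000 + 0.35·(-2.237808) = 1.406767
x=1.350000, y=1.406767:
  k1 = f(1.350000, 1.406767) = -2.032075
  k2 = f(1.525000, 1.051154) = -1.715221
  y ← 1.406767 + 0.35·(-1.715221) = 0.806440
x=1.700000, y=0.806440:
  k1 = f(1.700000, 0.806440) = -1.466915
  k2 = f(1.875000, 0.549730) = -1.102896
  y ← 0.806440 + 0.35·(-1.102896) = 0.420427
y(2.05) ≈ 0.4204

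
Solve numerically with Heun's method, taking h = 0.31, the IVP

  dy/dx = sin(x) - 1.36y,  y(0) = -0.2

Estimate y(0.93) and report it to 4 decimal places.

0.2163

Heun: k1 = f(x_n, y_n); k2 = f(x_n + h, y_n + h·k1); y_{n+1} = y_n + (h/2)·(k1 + k2).
x=0.000000, y=-0.200000:
  k1 = f(0.000000, -0.200000) = 0.272000
  k2 = f(0.310000, -0.115680) = 0.462383
  y ← -0.200000 + (0.31/2)·(0.272000 + 0.462383) = -0.086171
x=0.310000, y=-0.086171:
  k1 = f(0.310000, -0.086171) = 0.422251
  k2 = f(0.620000, 0.044727) = 0.520206
  y ← -0.086171 + (0.31/2)·(0.422251 + 0.520206) = 0.059910
x=0.620000, y=0.059910:
  k1 = f(0.620000, 0.059910) = 0.499557
  k2 = f(0.930000, 0.214773) = 0.509529
  y ← 0.059910 + (0.31/2)·(0.499557 + 0.509529) = 0.216319
y(0.93) ≈ 0.2163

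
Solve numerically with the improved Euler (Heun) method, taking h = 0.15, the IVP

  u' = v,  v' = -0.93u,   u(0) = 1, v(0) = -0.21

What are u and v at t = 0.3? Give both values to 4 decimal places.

Heun on (u,v): k1 = f(t_n, state_n); k2 = f(t_n + h, state_n + h·k1); state_{n+1} = state_n + (h/2)·(k1 + k2).
0.000000: (1.000000, -0.210000)
  k1 = (-0.210000, -0.930000)
  predictor → (0.968500, -0.349500)
  k2 = (-0.349500, -0.900705)
  → (0.958037, -0.347303)
0.150000: (0.958037, -0.347303)
  k1 = (-0.347303, -0.890975)
  predictor → (0.905942, -0.480949)
  k2 = (-0.480949, -0.842526)
  → (0.895919, -0.477315)
(u(0.3), v(0.3)) ≈ (0.8959, -0.4773)

0.8959, -0.4773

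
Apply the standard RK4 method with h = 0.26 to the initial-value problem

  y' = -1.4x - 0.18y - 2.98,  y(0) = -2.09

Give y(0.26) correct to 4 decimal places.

RK4: k1 = f(x_n, y_n); k2 = f(x_n + h/2, y_n + (h/2)·k1); k3 = f(x_n + h/2, y_n + (h/2)·k2); k4 = f(x_n + h, y_n + h·k3); y_{n+1} = y_n + (h/6)·(k1 + 2k2 + 2k3 + k4).
x=0.000000, y=-2.090000:
  k1 = f(0.000000, -2.090000) = -2.603800
  k2 = f(0.130000, -2.428494) = -2.724871
  k3 = f(0.130000, -2.444233) = -2.722038
  k4 = f(0.260000, -2.797730) = -2.840409
  y ← -2.090000 + (0.26/6)·(k1 + 2k2 + 2k3 + k4) = -2.797981
y(0.26) ≈ -2.7980

-2.7980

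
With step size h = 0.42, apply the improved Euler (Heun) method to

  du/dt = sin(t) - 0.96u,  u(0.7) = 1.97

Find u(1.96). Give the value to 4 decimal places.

1.2766

Heun: k1 = f(t_n, u_n); k2 = f(t_n + h, u_n + h·k1); u_{n+1} = u_n + (h/2)·(k1 + k2).
t=0.700000, u=1.970000:
  k1 = f(0.700000, 1.970000) = -1.246982
  k2 = f(1.120000, 1.446267) = -0.488316
  u ← 1.970000 + (0.42/2)·(-1.246982 + (-0.488316)) = 1.605587
t=1.120000, u=1.605587:
  k1 = f(1.120000, 1.605587) = -0.641263
  k2 = f(1.540000, 1.336257) = -0.283281
  u ← 1.605587 + (0.42/2)·(-0.641263 + (-0.283281)) = 1.411433
t=1.540000, u=1.411433:
  k1 = f(1.540000, 1.411433) = -0.355450
  k2 = f(1.960000, 1.262144) = -0.286447
  u ← 1.411433 + (0.42/2)·(-0.355450 + (-0.286447)) = 1.276635
u(1.96) ≈ 1.2766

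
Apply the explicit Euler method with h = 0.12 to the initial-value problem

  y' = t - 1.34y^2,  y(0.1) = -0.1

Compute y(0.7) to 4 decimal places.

0.1002

Euler: y_{n+1} = y_n + h·f(t_n, y_n).
t=0.100000, y=-0.100000: f=0.086600 → y ← -0.100000 + 0.12·0.086600 = -0.089608
t=0.220000, y=-0.089608: f=0.209240 → y ← -0.089608 + 0.12·0.209240 = -0.064499
t=0.340000, y=-0.064499: f=0.334425 → y ← -0.064499 + 0.12·0.334425 = -0.024368
t=0.460000, y=-0.024368: f=0.459204 → y ← -0.024368 + 0.12·0.459204 = 0.030736
t=0.580000, y=0.030736: f=0.578734 → y ← 0.030736 + 0.12·0.578734 = 0.100184
y(0.7) ≈ 0.1002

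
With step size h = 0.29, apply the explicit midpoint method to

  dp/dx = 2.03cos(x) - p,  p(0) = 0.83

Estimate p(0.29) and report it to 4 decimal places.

Midpoint: k1 = f(x_n, p_n); k2 = f(x_n + h/2, p_n + (h/2)·k1); p_{n+1} = p_n + h·k2.
x=0.000000, p=0.830000:
  k1 = f(0.000000, 0.830000) = 1.200000
  k2 = f(0.145000, 1.004000) = 1.004697
  p ← 0.830000 + 0.29·1.004697 = 1.121362
p(0.29) ≈ 1.1214

1.1214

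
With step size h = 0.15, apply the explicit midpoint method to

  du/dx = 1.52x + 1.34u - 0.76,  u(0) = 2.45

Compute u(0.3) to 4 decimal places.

3.4507

Midpoint: k1 = f(x_n, u_n); k2 = f(x_n + h/2, u_n + (h/2)·k1); u_{n+1} = u_n + h·k2.
x=0.000000, u=2.450000:
  k1 = f(0.000000, 2.450000) = 2.523000
  k2 = f(0.075000, 2.639225) = 2.890562
  u ← 2.450000 + 0.15·2.890562 = 2.883584
x=0.150000, u=2.883584:
  k1 = f(0.150000, 2.883584) = 3.332003
  k2 = f(0.225000, 3.133484) = 3.780869
  u ← 2.883584 + 0.15·3.780869 = 3.450715
u(0.3) ≈ 3.4507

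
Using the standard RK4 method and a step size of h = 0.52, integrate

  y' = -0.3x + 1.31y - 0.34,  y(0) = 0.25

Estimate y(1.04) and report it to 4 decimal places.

RK4: k1 = f(x_n, y_n); k2 = f(x_n + h/2, y_n + (h/2)·k1); k3 = f(x_n + h/2, y_n + (h/2)·k2); k4 = f(x_n + h, y_n + h·k3); y_{n+1} = y_n + (h/6)·(k1 + 2k2 + 2k3 + k4).
x=0.000000, y=0.250000:
  k1 = f(0.000000, 0.250000) = -0.012500
  k2 = f(0.260000, 0.246750) = -0.094758
  k3 = f(0.260000, 0.225363) = -0.122774
  k4 = f(0.520000, 0.186157) = -0.252134
  y ← 0.250000 + (0.52/6)·(k1 + 2k2 + 2k3 + k4) = 0.189360
x=0.520000, y=0.189360:
  k1 = f(0.520000, 0.189360) = -0.247939
  k2 = f(0.780000, 0.124895) = -0.410387
  k3 = f(0.780000, 0.082659) = -0.465717
  k4 = f(1.040000, -0.052813) = -0.721185
  y ← 0.189360 + (0.52/6)·(k1 + 2k2 + 2k3 + k4) = -0.046489
y(1.04) ≈ -0.0465

-0.0465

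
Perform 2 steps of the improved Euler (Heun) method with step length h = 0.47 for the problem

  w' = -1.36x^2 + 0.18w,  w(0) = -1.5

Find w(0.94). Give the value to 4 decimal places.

-2.2120

Heun: k1 = f(x_n, w_n); k2 = f(x_n + h, w_n + h·k1); w_{n+1} = w_n + (h/2)·(k1 + k2).
x=0.000000, w=-1.500000:
  k1 = f(0.000000, -1.500000) = -0.270000
  k2 = f(0.470000, -1.626900) = -0.593266
  w ← -1.500000 + (0.47/2)·(-0.270000 + (-0.593266)) = -1.702868
x=0.470000, w=-1.702868:
  k1 = f(0.470000, -1.702868) = -0.606940
  k2 = f(0.940000, -1.988129) = -1.559559
  w ← -1.702868 + (0.47/2)·(-0.606940 + (-1.559559)) = -2.211995
w(0.94) ≈ -2.2120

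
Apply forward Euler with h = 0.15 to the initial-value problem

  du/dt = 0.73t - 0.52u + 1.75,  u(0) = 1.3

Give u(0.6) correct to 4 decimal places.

Euler: u_{n+1} = u_n + h·f(t_n, u_n).
t=0.000000, u=1.300000: f=1.074000 → u ← 1.300000 + 0.15·1.074000 = 1.461100
t=0.150000, u=1.461100: f=1.099728 → u ← 1.461100 + 0.15·1.099728 = 1.626059
t=0.300000, u=1.626059: f=1.123449 → u ← 1.626059 + 0.15·1.123449 = 1.794577
t=0.450000, u=1.794577: f=1.145320 → u ← 1.794577 + 0.15·1.145320 = 1.966375
u(0.6) ≈ 1.9664

1.9664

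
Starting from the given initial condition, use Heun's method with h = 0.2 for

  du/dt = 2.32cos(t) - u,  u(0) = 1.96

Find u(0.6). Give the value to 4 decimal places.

2.0452

Heun: k1 = f(t_n, u_n); k2 = f(t_n + h, u_n + h·k1); u_{n+1} = u_n + (h/2)·(k1 + k2).
t=0.000000, u=1.960000:
  k1 = f(0.000000, 1.960000) = 0.360000
  k2 = f(0.200000, 2.032000) = 0.241754
  u ← 1.960000 + (0.2/2)·(0.360000 + 0.241754) = 2.020175
t=0.200000, u=2.020175:
  k1 = f(0.200000, 2.020175) = 0.253579
  k2 = f(0.400000, 2.070891) = 0.065970
  u ← 2.020175 + (0.2/2)·(0.253579 + 0.065970) = 2.052130
t=0.400000, u=2.052130:
  k1 = f(0.400000, 2.052130) = 0.084731
  k2 = f(0.600000, 2.069077) = -0.154298
  u ← 2.052130 + (0.2/2)·(0.084731 + (-0.154298)) = 2.045174
u(0.6) ≈ 2.0452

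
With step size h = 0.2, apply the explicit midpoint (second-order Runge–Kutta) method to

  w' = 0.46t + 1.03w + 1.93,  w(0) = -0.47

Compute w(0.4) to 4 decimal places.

Midpoint: k1 = f(t_n, w_n); k2 = f(t_n + h/2, w_n + (h/2)·k1); w_{n+1} = w_n + h·k2.
t=0.000000, w=-0.470000:
  k1 = f(0.000000, -0.470000) = 1.445900
  k2 = f(0.100000, -0.325410) = 1.640828
  w ← -0.470000 + 0.2·1.640828 = -0.141834
t=0.200000, w=-0.141834:
  k1 = f(0.200000, -0.141834) = 1.875911
  k2 = f(0.300000, 0.045757) = 2.115129
  w ← -0.141834 + 0.2·2.115129 = 0.281191
w(0.4) ≈ 0.2812

0.2812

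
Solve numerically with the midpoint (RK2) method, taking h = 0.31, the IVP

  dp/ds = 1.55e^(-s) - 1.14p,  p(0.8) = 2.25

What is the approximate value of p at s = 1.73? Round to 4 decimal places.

Midpoint: k1 = f(s_n, p_n); k2 = f(s_n + h/2, p_n + (h/2)·k1); p_{n+1} = p_n + h·k2.
s=0.800000, p=2.250000:
  k1 = f(0.800000, 2.250000) = -1.868540
  k2 = f(0.955000, 1.960376) = -1.638370
  p ← 2.250000 + 0.31·(-1.638370) = 1.742105
s=1.110000, p=1.742105:
  k1 = f(1.110000, 1.742105) = -1.475184
  k2 = f(1.265000, 1.513452) = -1.287864
  p ← 1.742105 + 0.31·(-1.287864) = 1.342867
s=1.420000, p=1.342867:
  k1 = f(1.420000, 1.342867) = -1.156212
  k2 = f(1.575000, 1.163655) = -1.005704
  p ← 1.342867 + 0.31·(-1.005704) = 1.031099
p(1.73) ≈ 1.0311

1.0311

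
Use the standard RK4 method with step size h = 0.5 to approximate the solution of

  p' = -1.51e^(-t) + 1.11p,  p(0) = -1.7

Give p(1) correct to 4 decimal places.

RK4: k1 = f(t_n, p_n); k2 = f(t_n + h/2, p_n + (h/2)·k1); k3 = f(t_n + h/2, p_n + (h/2)·k2); k4 = f(t_n + h, p_n + h·k3); p_{n+1} = p_n + (h/6)·(k1 + 2k2 + 2k3 + k4).
t=0.000000, p=-1.700000:
  k1 = f(0.000000, -1.700000) = -3.397000
  k2 = f(0.250000, -2.549250) = -4.005657
  k3 = f(0.250000, -2.701414) = -4.174559
  k4 = f(0.500000, -3.787279) = -5.119741
  p ← -1.700000 + (0.5/6)·(k1 + 2k2 + 2k3 + k4) = -3.773098
t=0.500000, p=-3.773098:
  k1 = f(0.500000, -3.773098) = -5.104000
  k2 = f(0.750000, -5.049098) = -6.317772
  k3 = f(0.750000, -5.352541) = -6.654594
  k4 = f(1.000000, -7.100395) = -8.436936
  p ← -3.773098 + (0.5/6)·(k1 + 2k2 + 2k3 + k4) = -7.063570
p(1) ≈ -7.0636

-7.0636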